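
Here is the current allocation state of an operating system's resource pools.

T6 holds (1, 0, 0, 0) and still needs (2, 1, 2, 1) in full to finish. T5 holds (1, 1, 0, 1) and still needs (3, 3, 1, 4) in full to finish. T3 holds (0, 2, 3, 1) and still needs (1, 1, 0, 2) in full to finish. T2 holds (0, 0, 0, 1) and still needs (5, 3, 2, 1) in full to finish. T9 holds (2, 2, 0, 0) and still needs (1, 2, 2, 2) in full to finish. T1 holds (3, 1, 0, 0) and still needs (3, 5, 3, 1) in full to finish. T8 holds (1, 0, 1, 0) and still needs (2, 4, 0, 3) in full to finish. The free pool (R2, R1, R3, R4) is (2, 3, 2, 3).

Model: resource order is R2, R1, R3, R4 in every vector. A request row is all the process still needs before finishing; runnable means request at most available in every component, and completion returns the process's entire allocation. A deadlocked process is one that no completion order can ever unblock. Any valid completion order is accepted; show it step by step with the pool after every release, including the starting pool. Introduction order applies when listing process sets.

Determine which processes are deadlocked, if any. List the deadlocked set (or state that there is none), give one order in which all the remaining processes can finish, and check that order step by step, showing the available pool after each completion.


No process is deadlocked.
Key observation: starting with T3, each completion frees enough for the next — no one is permanently blocked.
One completion order for the rest: T3, T9, T5, T6, T8, T2, T1. Step-by-step check:
  pool = (2, 3, 2, 3)
  run T3 (needs (1, 1, 0, 2), free (2, 3, 2, 3)); after release of (0, 2, 3, 1) the pool is (2, 5, 5, 4)
  run T9 (needs (1, 2, 2, 2), free (2, 5, 5, 4)); after release of (2, 2, 0, 0) the pool is (4, 7, 5, 4)
  run T5 (needs (3, 3, 1, 4), free (4, 7, 5, 4)); after release of (1, 1, 0, 1) the pool is (5, 8, 5, 5)
  run T6 (needs (2, 1, 2, 1), free (5, 8, 5, 5)); after release of (1, 0, 0, 0) the pool is (6, 8, 5, 5)
  run T8 (needs (2, 4, 0, 3), free (6, 8, 5, 5)); after release of (1, 0, 1, 0) the pool is (7, 8, 6, 5)
  run T2 (needs (5, 3, 2, 1), free (7, 8, 6, 5)); after release of (0, 0, 0, 1) the pool is (7, 8, 6, 6)
  run T1 (needs (3, 5, 3, 1), free (7, 8, 6, 6)); after release of (3, 1, 0, 0) the pool is (10, 9, 6, 6)


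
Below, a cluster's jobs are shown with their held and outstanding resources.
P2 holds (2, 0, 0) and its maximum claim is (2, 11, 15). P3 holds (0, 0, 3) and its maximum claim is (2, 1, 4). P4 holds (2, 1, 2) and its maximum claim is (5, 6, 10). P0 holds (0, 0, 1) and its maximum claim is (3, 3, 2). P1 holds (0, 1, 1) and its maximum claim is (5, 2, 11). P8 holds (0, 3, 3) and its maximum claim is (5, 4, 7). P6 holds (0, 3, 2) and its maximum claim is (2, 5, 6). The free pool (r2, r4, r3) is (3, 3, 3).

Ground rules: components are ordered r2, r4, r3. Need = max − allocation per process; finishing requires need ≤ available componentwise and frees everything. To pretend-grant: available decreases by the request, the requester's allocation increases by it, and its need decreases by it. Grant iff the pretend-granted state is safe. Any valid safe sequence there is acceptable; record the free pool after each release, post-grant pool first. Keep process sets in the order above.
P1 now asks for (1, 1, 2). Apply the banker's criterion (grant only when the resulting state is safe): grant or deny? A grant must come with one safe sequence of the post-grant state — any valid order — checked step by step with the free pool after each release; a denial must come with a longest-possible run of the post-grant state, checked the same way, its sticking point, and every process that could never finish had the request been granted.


DENY — the pretend-granted state is unsafe.
Key observation: after P3, P6 the pool peaks at (2, 5, 6), and each blocked process is short somewhere: P2 on r4, r3; P4 on r2, r3; P0 on r2; P1 on r2, r3; P8 on r2.
On the post-grant state, P3, P6 is a maximal run — nothing extends it. Walking it through:
  pool = (2, 2, 1)
  P3 needs (2, 1, 1) <= (2, 2, 1) -> finishes; pool += (0, 0, 3) = (2, 2, 4)
  P6 needs (2, 2, 4) <= (2, 2, 4) -> finishes; pool += (0, 3, 2) = (2, 5, 6)
  P2 still needs (0, 11, 15) but only (2, 5, 6) is free — short on r4 and r3
  P4 still needs (3, 5, 8) but only (2, 5, 6) is free — short on r2 and r3
  P0 still needs (3, 3, 1) but only (2, 5, 6) is free — short on r2
  P1 still needs (4, 0, 8) but only (2, 5, 6) is free — short on r2 and r3
  P8 still needs (5, 1, 4) but only (2, 5, 6) is free — short on r2
Processes that could never finish after the grant: P2, P4, P0, P1 and P8.


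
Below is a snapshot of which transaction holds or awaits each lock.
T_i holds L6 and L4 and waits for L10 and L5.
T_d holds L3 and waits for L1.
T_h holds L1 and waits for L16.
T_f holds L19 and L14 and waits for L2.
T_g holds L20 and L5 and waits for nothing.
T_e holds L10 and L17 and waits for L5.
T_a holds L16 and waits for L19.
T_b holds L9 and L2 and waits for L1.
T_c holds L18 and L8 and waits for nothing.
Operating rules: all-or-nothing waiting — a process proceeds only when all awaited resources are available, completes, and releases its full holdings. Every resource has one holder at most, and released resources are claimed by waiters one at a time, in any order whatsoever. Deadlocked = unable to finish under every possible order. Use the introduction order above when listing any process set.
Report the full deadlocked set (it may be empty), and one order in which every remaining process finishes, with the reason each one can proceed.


Deadlocked: T_d, T_h, T_f, T_a and T_b.
Key observation: the knot is the closed ring of waits T_h -> T_a -> T_f -> T_b -> T_h; T_d waits into the deadlock from upstream.
One completion order for the rest: T_g, T_c, T_e, T_i.
Step-by-step check:
  T_g waits on nothing -> runs at once and releases L20 and L5
  T_c waits on nothing -> runs at once and releases L18 and L8
  run T_e (all its waits — L5 — are resolved); releases L10 and L17
  run T_i (all its waits — L10 and L5 — are resolved); releases L6 and L4


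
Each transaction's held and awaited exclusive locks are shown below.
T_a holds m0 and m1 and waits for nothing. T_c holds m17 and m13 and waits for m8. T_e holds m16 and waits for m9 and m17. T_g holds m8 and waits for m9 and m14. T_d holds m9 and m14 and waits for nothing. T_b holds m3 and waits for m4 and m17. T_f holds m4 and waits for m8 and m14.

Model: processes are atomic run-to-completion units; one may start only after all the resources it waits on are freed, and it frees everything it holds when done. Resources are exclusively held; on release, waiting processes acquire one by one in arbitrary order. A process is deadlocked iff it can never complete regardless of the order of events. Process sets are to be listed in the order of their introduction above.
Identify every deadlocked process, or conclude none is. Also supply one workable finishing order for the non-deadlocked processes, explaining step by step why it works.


No process is deadlocked.
Key observation: the waits form no ring: some process can always run, and its releases unblock the others one by one.
A valid finishing order for the others: T_a, T_d, T_g, T_f, T_c, T_e, T_b.
Step-by-step check:
  run T_a (it waits on nothing); releases m0 and m1
  run T_d (it waits on nothing); releases m9 and m14
  run T_g (all its waits — m9 and m14 — are resolved); releases m8
  run T_f (all its waits — m8 and m14 — are resolved); releases m4
  run T_c (all its waits — m8 — are resolved); releases m17 and m13
  run T_e (all its waits — m9 and m17 — are resolved); releases m16
  run T_b (all its waits — m4 and m17 — are resolved); releases m3


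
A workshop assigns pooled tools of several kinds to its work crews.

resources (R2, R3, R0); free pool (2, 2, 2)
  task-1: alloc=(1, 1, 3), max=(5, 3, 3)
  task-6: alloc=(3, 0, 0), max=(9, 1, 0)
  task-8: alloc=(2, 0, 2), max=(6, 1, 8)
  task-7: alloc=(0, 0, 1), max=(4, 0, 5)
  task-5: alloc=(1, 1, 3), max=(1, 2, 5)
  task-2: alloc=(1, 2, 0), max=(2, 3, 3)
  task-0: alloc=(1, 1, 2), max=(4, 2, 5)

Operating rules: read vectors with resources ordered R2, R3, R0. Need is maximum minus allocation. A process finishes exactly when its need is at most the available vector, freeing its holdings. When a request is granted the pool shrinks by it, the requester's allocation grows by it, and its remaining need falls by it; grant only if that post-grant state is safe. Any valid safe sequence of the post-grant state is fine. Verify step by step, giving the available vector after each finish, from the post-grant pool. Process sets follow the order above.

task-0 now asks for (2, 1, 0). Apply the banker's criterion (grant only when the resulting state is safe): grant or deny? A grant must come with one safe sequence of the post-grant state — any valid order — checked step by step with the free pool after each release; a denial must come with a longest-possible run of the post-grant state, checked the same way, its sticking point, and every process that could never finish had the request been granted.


GRANT. The post-grant state is safe; one safe sequence: task-5, task-0, task-2, task-1, task-6, task-8, task-7.
Key observation: (0, 1, 2) free after granting still covers task-5 first, and each release covers the next.
Step-by-step check of the post-grant state:
  pool = (0, 1, 2)
  task-5 needs (0, 1, 2) <= (0, 1, 2) -> finishes; pool += (1, 1, 3) = (1, 2, 5)
  task-0 needs (1, 0, 3) <= (1, 2, 5) -> finishes; pool += (3, 2, 2) = (4, 4, 7)
  task-2 needs (1, 1, 3) <= (4, 4, 7) -> finishes; pool += (1, 2, 0) = (5, 6, 7)
  task-1 needs (4, 2, 0) <= (5, 6, 7) -> finishes; pool += (1, 1, 3) = (6, 7, 10)
  task-6 needs (6, 1, 0) <= (6, 7, 10) -> finishes; pool += (3, 0, 0) = (9, 7, 10)
  task-8 needs (4, 1, 6) <= (9, 7, 10) -> finishes; pool += (2, 0, 2) = (11, 7, 12)
  task-7 needs (4, 0, 4) <= (11, 7, 12) -> finishes; pool += (0, 0, 1) = (11, 7, 13)


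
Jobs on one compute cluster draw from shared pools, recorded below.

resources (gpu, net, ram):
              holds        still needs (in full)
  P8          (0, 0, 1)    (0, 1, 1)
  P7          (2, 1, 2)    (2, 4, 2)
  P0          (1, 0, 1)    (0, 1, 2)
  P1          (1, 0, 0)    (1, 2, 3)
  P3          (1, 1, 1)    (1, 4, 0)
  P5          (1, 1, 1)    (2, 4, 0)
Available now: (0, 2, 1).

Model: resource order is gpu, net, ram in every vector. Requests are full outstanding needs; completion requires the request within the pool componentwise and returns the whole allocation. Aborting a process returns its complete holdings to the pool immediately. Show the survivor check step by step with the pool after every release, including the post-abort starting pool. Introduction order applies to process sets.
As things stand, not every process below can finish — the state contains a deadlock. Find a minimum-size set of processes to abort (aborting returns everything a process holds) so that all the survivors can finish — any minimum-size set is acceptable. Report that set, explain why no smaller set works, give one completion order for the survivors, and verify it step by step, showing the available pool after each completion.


Abort P7 and P3.
Key observation: P5 could never have finished before the abort; with (3, 2, 3) returned by P7 and P3, it fits at step 4.
Minimality, checking each single-abort alternative: P8 alone leaves P7 blocked (short on net); P7 alone leaves P3 blocked (short on net); P0 alone leaves P7 blocked (short on net); P1 alone leaves P7 blocked (short on net); P3 alone leaves P7 blocked (short on net); P5 alone leaves P7 blocked (short on net).
Survivors finish in the order: P1, P8, P0, P5. Walking it through (pool after the aborts first):
  pool = (3, 4, 4)
  P1 needs (1, 2, 3) <= (3, 4, 4) -> finishes; pool += (1, 0, 0) = (4, 4, 4)
  P8 needs (0, 1, 1) <= (4, 4, 4) -> finishes; pool += (0, 0, 1) = (4, 4, 5)
  P0 needs (0, 1, 2) <= (4, 4, 5) -> finishes; pool += (1, 0, 1) = (5, 4, 6)
  P5 needs (2, 4, 0) <= (5, 4, 6) -> finishes; pool += (1, 1, 1) = (6, 5, 7)


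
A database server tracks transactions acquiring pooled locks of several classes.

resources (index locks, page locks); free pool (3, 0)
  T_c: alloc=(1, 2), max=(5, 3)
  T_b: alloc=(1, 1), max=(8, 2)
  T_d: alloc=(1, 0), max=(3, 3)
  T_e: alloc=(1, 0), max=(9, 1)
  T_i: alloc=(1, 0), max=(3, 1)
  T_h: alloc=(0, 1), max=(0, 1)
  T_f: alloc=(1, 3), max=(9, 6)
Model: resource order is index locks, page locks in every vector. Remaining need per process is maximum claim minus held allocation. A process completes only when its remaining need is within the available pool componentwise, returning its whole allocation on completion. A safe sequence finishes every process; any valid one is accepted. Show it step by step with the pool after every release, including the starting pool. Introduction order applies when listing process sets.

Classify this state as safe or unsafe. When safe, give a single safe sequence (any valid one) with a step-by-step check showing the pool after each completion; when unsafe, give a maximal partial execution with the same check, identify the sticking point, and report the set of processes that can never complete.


UNSAFE — no complete ordering exists.
Key observation: after T_h, T_i, T_c, T_d complete, (6, 3) is the best the pool ever gets, yet each leftover process wants more index locks.
A maximal execution: T_h, T_i, T_c, T_d — then nothing else fits. Step-by-step check:
  pool = (3, 0)
  run T_h (needs (0, 0), free (3, 0)); after release of (0, 1) the pool is (3, 1)
  run T_i (needs (2, 1), free (3, 1)); after release of (1, 0) the pool is (4, 1)
  run T_c (needs (4, 1), free (4, 1)); after release of (1, 2) the pool is (5, 3)
  run T_d (needs (2, 3), free (5, 3)); after release of (1, 0) the pool is (6, 3)
  blocked: T_b wants (7, 1), pool (6, 3) — not enough index locks
  blocked: T_e wants (8, 1), pool (6, 3) — not enough index locks
  blocked: T_f wants (8, 3), pool (6, 3) — not enough index locks
Never able to finish: T_b, T_e and T_f.


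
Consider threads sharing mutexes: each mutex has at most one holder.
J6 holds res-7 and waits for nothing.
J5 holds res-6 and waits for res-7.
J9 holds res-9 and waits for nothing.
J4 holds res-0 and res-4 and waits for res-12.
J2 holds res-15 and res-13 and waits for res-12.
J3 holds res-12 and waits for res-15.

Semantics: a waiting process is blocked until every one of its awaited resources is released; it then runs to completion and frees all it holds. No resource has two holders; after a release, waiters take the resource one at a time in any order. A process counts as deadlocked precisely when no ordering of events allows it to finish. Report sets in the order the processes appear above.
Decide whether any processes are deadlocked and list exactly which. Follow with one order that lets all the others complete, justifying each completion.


Deadlocked: J4, J2 and J3.
Key observation: the loop J3 -> J2 -> J3 blocks itself forever; J4 waits into the deadlock from upstream.
One completion order for the rest: J6, J9, J5.
Check, step by step:
  run J6 (it waits on nothing); releases res-7
  run J9 (it waits on nothing); releases res-9
  run J5 (all its waits — res-7 — are resolved); releases res-6


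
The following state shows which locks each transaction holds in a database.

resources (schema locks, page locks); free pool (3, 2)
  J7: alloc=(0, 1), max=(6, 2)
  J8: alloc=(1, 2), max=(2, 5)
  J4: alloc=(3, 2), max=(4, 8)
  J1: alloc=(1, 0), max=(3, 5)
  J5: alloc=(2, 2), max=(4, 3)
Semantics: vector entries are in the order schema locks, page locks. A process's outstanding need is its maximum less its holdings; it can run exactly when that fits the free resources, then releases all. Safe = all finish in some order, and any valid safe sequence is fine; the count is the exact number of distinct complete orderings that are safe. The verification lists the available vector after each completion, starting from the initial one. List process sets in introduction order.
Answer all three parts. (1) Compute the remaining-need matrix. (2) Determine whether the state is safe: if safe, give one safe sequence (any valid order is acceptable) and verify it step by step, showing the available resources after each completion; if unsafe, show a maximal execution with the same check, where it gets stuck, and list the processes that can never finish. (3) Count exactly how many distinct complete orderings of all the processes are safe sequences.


(1) Need matrix, components ordered schema locks, page locks:
  J7: (6, 1)
  J8: (1, 3)
  J4: (1, 6)
  J1: (2, 5)
  J5: (2, 1)
(2) SAFE. One safe sequence: J5, J8, J7, J4, J1.
Key observation: reading the order forward, J7 is the first process whose need (6, 1) meets the free pool (6, 6) exactly on a resource it requests.
Check, step by step:
  pool = (3, 2)
  J5: need (2, 1) fits (3, 2); releases (2, 2), pool now (5, 4)
  J8: need (1, 3) fits (5, 4); releases (1, 2), pool now (6, 6)
  J7: need (6, 1) fits (6, 6); releases (0, 1), pool now (6, 7)
  J4: need (1, 6) fits (6, 7); releases (3, 2), pool now (9, 9)
  J1: need (2, 5) fits (9, 9); releases (1, 0), pool now (10, 9)
(3) The exact count: 6 of the possible complete orderings are safe sequences.


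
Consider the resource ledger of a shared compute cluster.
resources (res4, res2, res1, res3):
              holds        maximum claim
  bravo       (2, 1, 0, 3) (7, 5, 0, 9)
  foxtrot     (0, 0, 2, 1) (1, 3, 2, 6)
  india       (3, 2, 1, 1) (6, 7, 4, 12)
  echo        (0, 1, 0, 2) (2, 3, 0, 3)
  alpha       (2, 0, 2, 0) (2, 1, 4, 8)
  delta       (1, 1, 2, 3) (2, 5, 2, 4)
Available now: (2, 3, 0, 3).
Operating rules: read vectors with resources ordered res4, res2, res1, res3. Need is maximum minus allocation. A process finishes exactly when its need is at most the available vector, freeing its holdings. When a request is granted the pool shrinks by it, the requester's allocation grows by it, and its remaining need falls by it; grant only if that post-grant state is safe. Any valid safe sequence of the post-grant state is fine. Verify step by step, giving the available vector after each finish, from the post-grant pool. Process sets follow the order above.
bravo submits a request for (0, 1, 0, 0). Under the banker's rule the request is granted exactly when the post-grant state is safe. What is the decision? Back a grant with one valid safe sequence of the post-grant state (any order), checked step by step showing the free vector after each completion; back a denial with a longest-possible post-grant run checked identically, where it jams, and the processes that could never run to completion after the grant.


DENY — the pretend-granted state is unsafe.
Key observation: after echo, foxtrot the pool peaks at (2, 3, 2, 6), and each blocked process is short somewhere: bravo on res4; india on res4, res2, res1, res3; alpha on res3; delta on res2.
Pretend the grant happened; the run echo, foxtrot goes as far as possible. Check, step by step:
  pool = (2, 2, 0, 3)
  echo: need (2, 2, 0, 1) fits (2, 2, 0, 3); releases (0, 1, 0, 2), pool now (2, 3, 0, 5)
  foxtrot: need (1, 3, 0, 5) fits (2, 3, 0, 5); releases (0, 0, 2, 1), pool now (2, 3, 2, 6)
  bravo still needs (5, 3, 0, 6) but only (2, 3, 2, 6) is free — short on res4
  india still needs (3, 5, 3, 11) but only (2, 3, 2, 6) is free — short on res4, res2, res1 and res3
  alpha still needs (0, 1, 2, 8) but only (2, 3, 2, 6) is free — short on res3
  delta still needs (1, 4, 0, 1) but only (2, 3, 2, 6) is free — short on res2
Processes that could never finish after the grant: bravo, india, alpha and delta.


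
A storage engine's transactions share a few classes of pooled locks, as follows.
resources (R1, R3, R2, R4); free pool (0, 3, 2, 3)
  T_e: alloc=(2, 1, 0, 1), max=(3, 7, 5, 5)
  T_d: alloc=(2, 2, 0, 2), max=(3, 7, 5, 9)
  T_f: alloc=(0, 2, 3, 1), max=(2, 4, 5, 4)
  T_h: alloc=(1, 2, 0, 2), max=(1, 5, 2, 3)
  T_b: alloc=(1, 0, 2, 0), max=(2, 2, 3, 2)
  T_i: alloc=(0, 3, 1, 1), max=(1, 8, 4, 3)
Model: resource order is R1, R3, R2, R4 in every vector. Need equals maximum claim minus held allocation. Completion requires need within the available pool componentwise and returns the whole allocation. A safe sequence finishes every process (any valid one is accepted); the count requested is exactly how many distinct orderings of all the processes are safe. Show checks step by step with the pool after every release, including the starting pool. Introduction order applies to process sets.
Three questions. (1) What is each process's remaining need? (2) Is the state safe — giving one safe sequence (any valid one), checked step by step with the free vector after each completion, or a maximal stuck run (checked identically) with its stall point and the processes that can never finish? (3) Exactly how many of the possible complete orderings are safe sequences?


(1) Outstanding need per process (order R1, R3, R2, R4):
  T_e: (1, 6, 5, 4)
  T_d: (1, 5, 5, 7)
  T_f: (2, 2, 2, 3)
  T_h: (0, 3, 2, 1)
  T_b: (1, 2, 1, 2)
  T_i: (1, 5, 3, 2)
(2) SAFE. One safe sequence: T_h, T_b, T_f, T_e, T_d, T_i.
Key observation: T_h marks the first exact bind of the order: its need (0, 3, 2, 1) fits the free (0, 3, 2, 3) with zero slack on a requested resource.
Walking it through:
  pool = (0, 3, 2, 3)
  T_h needs (0, 3, 2, 1) <= (0, 3, 2, 3) -> finishes; pool += (1, 2, 0, 2) = (1, 5, 2, 5)
  T_b needs (1, 2, 1, 2) <= (1, 5, 2, 5) -> finishes; pool += (1, 0, 2, 0) = (2, 5, 4, 5)
  T_f needs (2, 2, 2, 3) <= (2, 5, 4, 5) -> finishes; pool += (0, 2, 3, 1) = (2, 7, 7, 6)
  T_e needs (1, 6, 5, 4) <= (2, 7, 7, 6) -> finishes; pool += (2, 1, 0, 1) = (4, 8, 7, 7)
  T_d needs (1, 5, 5, 7) <= (4, 8, 7, 7) -> finishes; pool += (2, 2, 0, 2) = (6, 10, 7, 9)
  T_i needs (1, 5, 3, 2) <= (6, 10, 7, 9) -> finishes; pool += (0, 3, 1, 1) = (6, 13, 8, 10)
(3) Precisely 8 of the possible complete orderings are safe sequences.


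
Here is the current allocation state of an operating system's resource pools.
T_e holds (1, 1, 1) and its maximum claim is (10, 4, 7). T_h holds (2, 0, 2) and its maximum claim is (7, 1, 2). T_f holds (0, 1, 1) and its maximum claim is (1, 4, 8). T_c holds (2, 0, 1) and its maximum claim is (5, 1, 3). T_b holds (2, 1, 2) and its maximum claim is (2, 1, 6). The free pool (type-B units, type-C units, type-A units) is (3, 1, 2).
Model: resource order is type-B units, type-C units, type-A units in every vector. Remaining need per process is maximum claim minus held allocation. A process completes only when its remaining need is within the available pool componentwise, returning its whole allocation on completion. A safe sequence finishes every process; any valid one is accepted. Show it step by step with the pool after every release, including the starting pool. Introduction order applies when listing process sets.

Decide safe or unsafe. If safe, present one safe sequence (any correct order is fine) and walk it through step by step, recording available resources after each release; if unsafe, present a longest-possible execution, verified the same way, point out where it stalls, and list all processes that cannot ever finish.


The state is UNSAFE.
Key observation: after T_c, T_h, T_b complete, (9, 2, 7) is the best the pool ever gets, yet each leftover process wants more type-C units.
A maximal execution: T_c, T_h, T_b — then nothing else fits. Check, step by step:
  pool = (3, 1, 2)
  run T_c (needs (3, 1, 2), free (3, 1, 2)); after release of (2, 0, 1) the pool is (5, 1, 3)
  run T_h (needs (5, 1, 0), free (5, 1, 3)); after release of (2, 0, 2) the pool is (7, 1, 5)
  run T_b (needs (0, 0, 4), free (7, 1, 5)); after release of (2, 1, 2) the pool is (9, 2, 7)
  T_e still needs (9, 3, 6) but only (9, 2, 7) is free — short on type-C units
  T_f still needs (1, 3, 7) but only (9, 2, 7) is free — short on type-C units
Never able to finish: T_e and T_f.


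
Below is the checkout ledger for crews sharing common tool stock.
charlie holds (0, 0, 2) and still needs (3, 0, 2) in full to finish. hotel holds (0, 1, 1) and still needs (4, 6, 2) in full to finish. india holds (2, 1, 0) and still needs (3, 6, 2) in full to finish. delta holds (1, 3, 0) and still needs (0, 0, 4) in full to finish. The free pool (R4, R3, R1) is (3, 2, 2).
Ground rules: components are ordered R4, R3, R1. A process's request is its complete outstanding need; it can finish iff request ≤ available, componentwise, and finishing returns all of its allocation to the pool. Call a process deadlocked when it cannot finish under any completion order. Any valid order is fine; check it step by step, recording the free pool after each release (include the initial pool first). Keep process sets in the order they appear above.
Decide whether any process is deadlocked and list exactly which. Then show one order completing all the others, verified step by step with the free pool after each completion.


The deadlocked set is hotel and india.
Key observation: R3 is the bottleneck — with charlie, delta done the pool holds (4, 5, 4), short of every remaining need.
The rest can finish in the order charlie, delta. Walking it through:
  pool = (3, 2, 2)
  charlie needs (3, 0, 2) <= (3, 2, 2) -> finishes; pool += (0, 0, 2) = (3, 2, 4)
  delta needs (0, 0, 4) <= (3, 2, 4) -> finishes; pool += (1, 3, 0) = (4, 5, 4)
The stuck group stays short no matter what:
  blocked: hotel wants (4, 6, 2), pool (4, 5, 4) — not enough R3
  blocked: india wants (3, 6, 2), pool (4, 5, 4) — not enough R3


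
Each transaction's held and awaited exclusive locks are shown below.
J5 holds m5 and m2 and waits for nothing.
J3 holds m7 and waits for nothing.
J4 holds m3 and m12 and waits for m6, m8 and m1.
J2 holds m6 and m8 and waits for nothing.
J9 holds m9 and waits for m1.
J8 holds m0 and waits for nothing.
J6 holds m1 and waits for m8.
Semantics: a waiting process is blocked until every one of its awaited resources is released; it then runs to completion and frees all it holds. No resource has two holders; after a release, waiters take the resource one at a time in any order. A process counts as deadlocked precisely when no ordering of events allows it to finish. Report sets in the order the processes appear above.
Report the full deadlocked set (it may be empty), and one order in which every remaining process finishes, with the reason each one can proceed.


The deadlocked set is empty.
Key observation: there is no circular wait here — follow any chain and it reaches a process that is free to run now.
The rest can finish in the order J2, J5, J3, J6, J4, J9, J8.
Verifying each step:
  J2 waits on nothing -> runs at once and releases m6 and m8
  J5 waits on nothing -> runs at once and releases m5 and m2
  J3 waits on nothing -> runs at once and releases m7
  J6 waits on m8 — all released -> runs and releases m1
  J4 waits on m6, m8 and m1 — all released -> runs and releases m3 and m12
  J9 waits on m1 — all released -> runs and releases m9
  J8 waits on nothing -> runs at once and releases m0


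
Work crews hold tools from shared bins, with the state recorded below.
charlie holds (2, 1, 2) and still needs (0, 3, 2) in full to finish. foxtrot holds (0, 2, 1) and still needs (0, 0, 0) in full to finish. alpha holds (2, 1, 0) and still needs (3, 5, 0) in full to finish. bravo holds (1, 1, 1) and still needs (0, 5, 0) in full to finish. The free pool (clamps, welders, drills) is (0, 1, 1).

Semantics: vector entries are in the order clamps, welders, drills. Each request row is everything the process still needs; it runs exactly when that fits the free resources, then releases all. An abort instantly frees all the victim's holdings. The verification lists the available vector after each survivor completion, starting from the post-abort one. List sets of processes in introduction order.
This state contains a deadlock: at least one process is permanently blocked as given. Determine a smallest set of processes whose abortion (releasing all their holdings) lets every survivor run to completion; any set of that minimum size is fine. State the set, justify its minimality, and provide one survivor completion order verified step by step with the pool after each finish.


Abort alpha.
Key observation: the deadlocked bravo becomes finishable only because alpha released (2, 1, 0); it completes at step 3 below.
Minimality: the empty abort set fails — the state is deadlocked as it stands.
Survivors finish in the order: foxtrot, charlie, bravo. Verifying each step (pool after the aborts first):
  pool = (2, 2, 1)
  foxtrot: need (0, 0, 0) fits (2, 2, 1); releases (0, 2, 1), pool now (2, 4, 2)
  charlie: need (0, 3, 2) fits (2, 4, 2); releases (2, 1, 2), pool now (4, 5, 4)
  bravo: need (0, 5, 0) fits (4, 5, 4); releases (1, 1, 1), pool now (5, 6, 5)


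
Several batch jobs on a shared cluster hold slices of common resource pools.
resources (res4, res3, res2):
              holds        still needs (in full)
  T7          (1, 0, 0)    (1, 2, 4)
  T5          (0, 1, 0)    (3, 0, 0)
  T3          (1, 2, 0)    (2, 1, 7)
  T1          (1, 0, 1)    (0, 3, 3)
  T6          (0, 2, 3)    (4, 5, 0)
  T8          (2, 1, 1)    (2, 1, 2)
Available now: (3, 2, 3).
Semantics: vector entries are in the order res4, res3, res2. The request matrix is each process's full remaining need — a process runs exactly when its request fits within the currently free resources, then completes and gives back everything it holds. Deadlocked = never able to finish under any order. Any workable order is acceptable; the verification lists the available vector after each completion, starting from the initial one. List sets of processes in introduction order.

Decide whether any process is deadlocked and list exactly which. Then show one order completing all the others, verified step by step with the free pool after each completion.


Deadlocked: T3 and T6.
Key observation: after T5, T8, T7, T1 the pool peaks at (7, 4, 5), and each blocked process is short somewhere: T3 on res2; T6 on res3.
One completion order for the rest: T5, T8, T7, T1. Step-by-step check:
  pool = (3, 2, 3)
  run T5 (needs (3, 0, 0), free (3, 2, 3)); after release of (0, 1, 0) the pool is (3, 3, 3)
  run T8 (needs (2, 1, 2), free (3, 3, 3)); after release of (2, 1, 1) the pool is (5, 4, 4)
  run T7 (needs (1, 2, 4), free (5, 4, 4)); after release of (1, 0, 0) the pool is (6, 4, 4)
  run T1 (needs (0, 3, 3), free (6, 4, 4)); after release of (1, 0, 1) the pool is (7, 4, 5)
None of the blocked processes ever fits:
  T3 still needs (2, 1, 7) but only (7, 4, 5) is free — short on res2
  T6 still needs (4, 5, 0) but only (7, 4, 5) is free — short on res3


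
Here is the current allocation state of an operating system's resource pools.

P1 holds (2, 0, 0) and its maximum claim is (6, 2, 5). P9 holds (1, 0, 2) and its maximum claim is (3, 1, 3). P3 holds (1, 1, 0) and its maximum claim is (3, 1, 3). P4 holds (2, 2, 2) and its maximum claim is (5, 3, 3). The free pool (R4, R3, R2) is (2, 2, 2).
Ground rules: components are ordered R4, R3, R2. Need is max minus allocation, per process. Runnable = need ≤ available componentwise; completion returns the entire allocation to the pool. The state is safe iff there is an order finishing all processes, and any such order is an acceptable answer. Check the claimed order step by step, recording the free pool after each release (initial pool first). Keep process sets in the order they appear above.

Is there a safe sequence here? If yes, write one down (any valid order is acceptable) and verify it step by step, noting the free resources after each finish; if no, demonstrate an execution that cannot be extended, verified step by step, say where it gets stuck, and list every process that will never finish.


SAFE. One safe sequence: P9, P4, P1, P3.
Key observation: reading the order forward, P9 is the first process whose need (2, 1, 1) meets the free pool (2, 2, 2) exactly on a resource it requests.
Step-by-step check:
  pool = (2, 2, 2)
  run P9 (needs (2, 1, 1), free (2, 2, 2)); after release of (1, 0, 2) the pool is (3, 2, 4)
  run P4 (needs (3, 1, 1), free (3, 2, 4)); after release of (2, 2, 2) the pool is (5, 4, 6)
  run P1 (needs (4, 2, 5), free (5, 4, 6)); after release of (2, 0, 0) the pool is (7, 4, 6)
  run P3 (needs (2, 0, 3), free (7, 4, 6)); after release of (1, 1, 0) the pool is (8, 5, 6)


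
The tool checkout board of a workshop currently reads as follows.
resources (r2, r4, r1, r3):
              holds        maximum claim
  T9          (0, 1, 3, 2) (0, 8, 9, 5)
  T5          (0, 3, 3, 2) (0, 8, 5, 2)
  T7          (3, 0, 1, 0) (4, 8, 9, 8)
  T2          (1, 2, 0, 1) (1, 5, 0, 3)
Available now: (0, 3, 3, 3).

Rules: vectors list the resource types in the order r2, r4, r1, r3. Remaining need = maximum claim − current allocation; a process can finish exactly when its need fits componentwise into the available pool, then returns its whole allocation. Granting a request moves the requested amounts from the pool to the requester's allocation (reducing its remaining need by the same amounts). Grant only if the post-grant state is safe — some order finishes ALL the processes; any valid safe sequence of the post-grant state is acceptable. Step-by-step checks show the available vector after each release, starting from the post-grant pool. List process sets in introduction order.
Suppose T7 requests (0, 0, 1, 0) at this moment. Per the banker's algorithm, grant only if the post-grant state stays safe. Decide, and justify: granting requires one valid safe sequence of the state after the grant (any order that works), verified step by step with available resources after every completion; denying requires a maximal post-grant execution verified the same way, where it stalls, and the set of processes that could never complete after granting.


DENY: after the grant no complete ordering would exist.
Key observation: even finishing T2, T5 leaves just (1, 8, 5, 6) free — too little r1 for any of the remaining processes.
Pretend the grant happened; the run T2, T5 goes as far as possible. Check, step by step:
  pool = (0, 3, 2, 3)
  T2 needs (0, 3, 0, 2) <= (0, 3, 2, 3) -> finishes; pool += (1, 2, 0, 1) = (1, 5, 2, 4)
  T5 needs (0, 5, 2, 0) <= (1, 5, 2, 4) -> finishes; pool += (0, 3, 3, 2) = (1, 8, 5, 6)
  T9 cannot run: need (0, 7, 6, 3) vs free (1, 8, 5, 6) (insufficient r1)
  T7 cannot run: need (1, 8, 7, 8) vs free (1, 8, 5, 6) (insufficient r1 and r3)
Had the request been granted, T9 and T7 could never finish.


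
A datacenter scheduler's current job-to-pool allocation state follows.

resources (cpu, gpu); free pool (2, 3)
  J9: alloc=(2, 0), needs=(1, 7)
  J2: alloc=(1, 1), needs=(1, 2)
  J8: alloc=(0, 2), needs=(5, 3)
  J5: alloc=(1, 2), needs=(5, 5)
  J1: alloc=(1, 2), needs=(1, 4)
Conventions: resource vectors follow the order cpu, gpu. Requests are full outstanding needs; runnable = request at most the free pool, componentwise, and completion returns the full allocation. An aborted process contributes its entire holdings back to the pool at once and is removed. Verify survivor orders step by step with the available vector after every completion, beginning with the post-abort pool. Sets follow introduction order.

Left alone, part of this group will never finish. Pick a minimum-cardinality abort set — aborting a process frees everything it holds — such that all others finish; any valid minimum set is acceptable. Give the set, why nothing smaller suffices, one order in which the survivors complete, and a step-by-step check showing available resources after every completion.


Minimum abort set: J8.
Key observation: the returned (0, 2) from J8 is what brings J9 — unrunnable before, under any order — into play at step 3.
Minimality: the empty abort set fails — the state is deadlocked as it stands.
The survivors complete as J2, J1, J9, J5. Verifying each step (starting from the post-abort pool):
  pool = (2, 5)
  J2: need (1, 2) fits (2, 5); releases (1, 1), pool now (3, 6)
  J1: need (1, 4) fits (3, 6); releases (1, 2), pool now (4, 8)
  J9: need (1, 7) fits (4, 8); releases (2, 0), pool now (6, 8)
  J5: need (5, 5) fits (6, 8); releases (1, 2), pool now (7, 10)


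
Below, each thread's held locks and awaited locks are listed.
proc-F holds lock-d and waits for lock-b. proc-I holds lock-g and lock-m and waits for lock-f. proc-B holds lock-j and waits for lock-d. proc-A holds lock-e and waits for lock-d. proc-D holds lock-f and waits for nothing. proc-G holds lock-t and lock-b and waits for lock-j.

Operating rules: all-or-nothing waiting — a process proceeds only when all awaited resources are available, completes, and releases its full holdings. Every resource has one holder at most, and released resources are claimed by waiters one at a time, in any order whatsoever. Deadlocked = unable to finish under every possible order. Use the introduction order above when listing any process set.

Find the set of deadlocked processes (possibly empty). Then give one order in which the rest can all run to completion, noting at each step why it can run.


The deadlocked set is proc-F, proc-B, proc-A and proc-G.
Key observation: along proc-F -> proc-G -> proc-B -> proc-F, each member waits on what the next one holds — a deadlock; proc-A waits into the deadlock from upstream.
A valid finishing order for the others: proc-D, proc-I.
Check, step by step:
  proc-D: no waits; runs immediately, freeing lock-f
  proc-I waits on lock-f — all released -> runs and releases lock-g and lock-m


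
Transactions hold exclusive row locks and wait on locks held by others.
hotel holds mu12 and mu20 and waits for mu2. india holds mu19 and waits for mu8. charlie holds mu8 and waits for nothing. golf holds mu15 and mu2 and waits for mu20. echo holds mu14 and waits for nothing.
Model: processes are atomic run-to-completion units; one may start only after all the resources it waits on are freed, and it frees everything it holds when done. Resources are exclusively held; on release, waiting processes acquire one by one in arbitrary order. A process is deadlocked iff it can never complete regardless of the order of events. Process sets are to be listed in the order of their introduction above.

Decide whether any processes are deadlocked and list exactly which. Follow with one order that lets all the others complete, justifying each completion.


Deadlocked set: hotel and golf.
Key observation: the knot is the closed ring of waits hotel -> golf -> hotel; no other process is dragged down with it.
One completion order for the rest: echo, charlie, india.
Walking it through:
  echo: no waits; runs immediately, freeing mu14
  charlie: no waits; runs immediately, freeing mu8
  india waits on mu8 — all released -> runs and releases mu19


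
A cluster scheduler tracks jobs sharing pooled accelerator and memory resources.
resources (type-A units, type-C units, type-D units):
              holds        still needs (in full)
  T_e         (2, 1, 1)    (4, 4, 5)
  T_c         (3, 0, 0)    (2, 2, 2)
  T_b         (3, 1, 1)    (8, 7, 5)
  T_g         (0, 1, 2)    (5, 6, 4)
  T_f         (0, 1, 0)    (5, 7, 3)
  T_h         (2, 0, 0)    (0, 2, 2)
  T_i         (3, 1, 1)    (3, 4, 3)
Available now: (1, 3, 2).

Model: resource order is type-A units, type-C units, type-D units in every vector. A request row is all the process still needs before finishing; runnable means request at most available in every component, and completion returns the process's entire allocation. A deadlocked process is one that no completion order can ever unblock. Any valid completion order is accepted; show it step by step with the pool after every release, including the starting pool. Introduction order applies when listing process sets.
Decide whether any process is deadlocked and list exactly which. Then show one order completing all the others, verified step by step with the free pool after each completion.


Deadlocked: T_e, T_b, T_g, T_f and T_i.
Key observation: after T_h, T_c complete, (6, 3, 2) is the best the pool ever gets, yet each leftover process wants more type-C units.
One completion order for the rest: T_h, T_c. Walking it through:
  pool = (1, 3, 2)
  T_h: need (0, 2, 2) fits (1, 3, 2); releases (2, 0, 0), pool now (3, 3, 2)
  T_c: need (2, 2, 2) fits (3, 3, 2); releases (3, 0, 0), pool now (6, 3, 2)
The blocked processes can never fit:
  T_e cannot run: need (4, 4, 5) vs free (6, 3, 2) (insufficient type-C units and type-D units)
  T_b cannot run: need (8, 7, 5) vs free (6, 3, 2) (insufficient type-A units, type-C units and type-D units)
  T_g cannot run: need (5, 6, 4) vs free (6, 3, 2) (insufficient type-C units and type-D units)
  T_f cannot run: need (5, 7, 3) vs free (6, 3, 2) (insufficient type-C units and type-D units)
  T_i cannot run: need (3, 4, 3) vs free (6, 3, 2) (insufficient type-C units and type-D units)
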